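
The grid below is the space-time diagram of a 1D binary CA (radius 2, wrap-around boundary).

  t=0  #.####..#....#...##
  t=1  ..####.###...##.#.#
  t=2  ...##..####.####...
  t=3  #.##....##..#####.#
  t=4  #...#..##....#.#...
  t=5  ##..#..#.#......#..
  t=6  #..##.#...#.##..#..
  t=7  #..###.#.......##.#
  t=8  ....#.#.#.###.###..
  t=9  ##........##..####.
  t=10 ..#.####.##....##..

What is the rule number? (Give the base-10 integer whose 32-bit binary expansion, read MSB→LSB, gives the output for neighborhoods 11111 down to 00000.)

1434771801

  [31] ##### => .  t=3,i=14
  [30] ####. => #  t=0,i=4
  [29] ###.# => .  t=0,i=0
  [28] ###.. => #  t=0,i=5
  [27] ##.## => .  t=0,i=1
  [26] ##.#. => #  t=1,i=15
  [25] ##..# => .  t=0,i=6
  [24] ##... => #  t=1,i=10
  [23] #.### => #  t=0,i=2
  [22] #.##. => .  t=3,i=2
  [21] #.#.# => .  t=1,i=16
  [20] #.#.. => .  t=1,i=18
  [19] #..## => .  t=1,i=1
  [18] #..#. => #  t=0,i=7
  [17] #...# => .  t=0,i=15
  [16] #.... => .  t=0,i=10
  [15] .#### => #  t=0,i=3
  [14] .###. => #  t=0,i=18
  [13] .##.# => #  t=1,i=14
  [12] .##.. => .  t=2,i=4
  [11] .#.## => .  t=6,i=11
  [10] .#.#. => .  t=1,i=17
  [9] .#..# => .  t=1,i=0
  [8] .#... => #  t=0,i=9
  [7] ..### => .  t=0,i=17
  [6] ..##. => #  t=1,i=13
  [5] ..#.# => .  t=4,i=13
  [4] ..#.. => #  t=0,i=8
  [3] ...## => #  t=0,i=16
  [2] ...#. => .  t=0,i=12
  [1] ....# => .  t=0,i=11
  [0] ..... => #  t=2,i=0
  bits 01010101100001001110000101011001 = 1434771801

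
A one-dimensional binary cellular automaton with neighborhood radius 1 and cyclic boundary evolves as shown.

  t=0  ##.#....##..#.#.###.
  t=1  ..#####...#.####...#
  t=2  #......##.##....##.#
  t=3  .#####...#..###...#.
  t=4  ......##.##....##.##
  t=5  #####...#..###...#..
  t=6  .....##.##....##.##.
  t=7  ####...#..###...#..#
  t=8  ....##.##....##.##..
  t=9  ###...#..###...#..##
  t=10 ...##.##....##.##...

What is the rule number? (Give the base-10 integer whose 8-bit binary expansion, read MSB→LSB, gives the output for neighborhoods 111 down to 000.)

  [7] ### => .  t=0,i=17
  [6] ##. => .  t=0,i=1
  [5] #.# => #  t=0,i=2
  [4] #.. => #  t=0,i=4
  [3] .## => .  t=0,i=0
  [2] .#. => #  t=0,i=3
  [1] ..# => .  t=0,i=7
  [0] ... => #  t=0,i=5
  bits 00110101 = 53

53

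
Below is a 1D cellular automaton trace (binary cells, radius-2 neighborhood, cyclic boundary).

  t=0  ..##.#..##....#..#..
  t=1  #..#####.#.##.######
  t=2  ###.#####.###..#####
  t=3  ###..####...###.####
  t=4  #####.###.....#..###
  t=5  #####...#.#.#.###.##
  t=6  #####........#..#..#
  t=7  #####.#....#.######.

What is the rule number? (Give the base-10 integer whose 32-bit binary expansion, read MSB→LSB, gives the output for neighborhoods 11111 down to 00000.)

4133337874

  ##### -> #   bit 31 = 1  t=1,i=5
  ####. -> #   bit 30 = 1  t=1,i=6
  ###.# -> #   bit 29 = 1  t=1,i=7
  ###.. -> #   bit 28 = 1  t=1,i=0
  ##.## -> .   bit 27 = 0  t=1,i=13
  ##.#. -> #   bit 26 = 1  t=0,i=4
  ##..# -> #   bit 25 = 1  t=1,i=1
  ##... -> .   bit 24 = 0  t=0,i=10
  #.### -> .   bit 23 = 0  t=1,i=14
  #.##. -> #   bit 22 = 1  t=1,i=11
  #.#.# -> .   bit 21 = 0  t=1,i=9
  #.#.. -> #   bit 20 = 1  t=0,i=5
  #..## -> #   bit 19 = 1  t=0,i=7
  #..#. -> #   bit 18 = 1  t=0,i=16
  #...# -> .   bit 17 = 0  t=3,i=10
  #.... -> #   bit 16 = 1  t=0,i=11
  .#### -> #   bit 15 = 1  t=1,i=4
  .###. -> .   bit 14 = 0  t=2,i=11
  .##.# -> #   bit 13 = 1  t=0,i=3
  .##.. -> #   bit 12 = 1  t=0,i=9
  .#.## -> #   bit 11 = 1  t=1,i=10
  .#.#. -> .   bit 10 = 0  t=5,i=9
  .#..# -> #   bit 9 = 1  t=0,i=6
  .#... -> #   bit 8 = 1  t=0,i=18
  ..### -> .   bit 7 = 0  t=1,i=3
  ..##. -> .   bit 6 = 0  t=0,i=2
  ..#.# -> .   bit 5 = 0  t=5,i=8
  ..#.. -> #   bit 4 = 1  t=0,i=14
  ...## -> .   bit 3 = 0  t=0,i=1
  ...#. -> .   bit 2 = 0  t=0,i=13
  ....# -> #   bit 1 = 1  t=0,i=0
  ..... -> .   bit 0 = 0  t=4,i=11
  bits 11110110010111011011101100010010 = 4133337874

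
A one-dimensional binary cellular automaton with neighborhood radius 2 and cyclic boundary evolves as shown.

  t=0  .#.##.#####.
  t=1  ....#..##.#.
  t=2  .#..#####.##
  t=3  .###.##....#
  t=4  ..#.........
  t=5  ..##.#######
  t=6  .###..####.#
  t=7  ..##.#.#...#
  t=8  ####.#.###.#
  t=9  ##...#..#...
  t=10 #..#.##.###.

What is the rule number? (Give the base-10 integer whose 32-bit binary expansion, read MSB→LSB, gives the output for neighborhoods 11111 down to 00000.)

2419778385

  ##### -> #   bit 31 = 1  t=0,i=8
  ####. -> .   bit 30 = 0  t=0,i=9
  ###.# -> .   bit 29 = 0  t=2,i=8
  ###.. -> #   bit 28 = 1  t=0,i=10
  ##.## -> .   bit 27 = 0  t=0,i=5
  ##.#. -> .   bit 26 = 0  t=1,i=9
  ##..# -> .   bit 25 = 0  t=0,i=11
  ##... -> .   bit 24 = 0  t=3,i=7
  #.### -> .   bit 23 = 0  t=0,i=6
  #.##. -> .   bit 22 = 0  t=0,i=3
  #.#.# -> #   bit 21 = 1  t=6,i=11
  #.#.. -> #   bit 20 = 1  t=1,i=10
  #..## -> #   bit 19 = 1  t=1,i=6
  #..#. -> .   bit 18 = 0  t=0,i=0
  #...# -> #   bit 17 = 1  t=7,i=9
  #.... -> .   bit 16 = 0  t=1,i=0
  .#### -> #   bit 15 = 1  t=0,i=7
  .###. -> #   bit 14 = 1  t=3,i=2
  .##.# -> #   bit 13 = 1  t=0,i=4
  .##.. -> .   bit 12 = 0  t=3,i=6
  .#.## -> .   bit 11 = 0  t=0,i=2
  .#.#. -> .   bit 10 = 0  t=7,i=6
  .#..# -> #   bit 9 = 1  t=1,i=5
  .#... -> #   bit 8 = 1  t=1,i=11
  ..### -> .   bit 7 = 0  t=2,i=4
  ..##. -> #   bit 6 = 1  t=1,i=7
  ..#.# -> .   bit 5 = 0  t=0,i=1
  ..#.. -> #   bit 4 = 1  t=1,i=4
  ...## -> .   bit 3 = 0  t=9,i=11
  ...#. -> .   bit 2 = 0  t=1,i=3
  ....# -> .   bit 1 = 0  t=1,i=2
  ..... -> #   bit 0 = 1  t=1,i=1
  bits 10010000001110101110001101010001 = 2419778385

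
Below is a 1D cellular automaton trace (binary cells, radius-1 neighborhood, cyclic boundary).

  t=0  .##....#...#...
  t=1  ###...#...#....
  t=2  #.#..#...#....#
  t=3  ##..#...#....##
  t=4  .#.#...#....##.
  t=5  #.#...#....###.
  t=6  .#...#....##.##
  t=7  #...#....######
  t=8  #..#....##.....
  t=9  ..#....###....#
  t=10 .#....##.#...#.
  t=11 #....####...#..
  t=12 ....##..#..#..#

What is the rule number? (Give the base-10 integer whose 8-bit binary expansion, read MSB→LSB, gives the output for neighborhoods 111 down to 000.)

  ### -> .   bit 7 = 0  t=1,i=1
  ##. -> #   bit 6 = 1  t=0,i=2
  #.# -> #   bit 5 = 1  t=2,i=1
  #.. -> .   bit 4 = 0  t=0,i=3
  .## -> #   bit 3 = 1  t=0,i=1
  .#. -> .   bit 2 = 0  t=0,i=7
  ..# -> #   bit 1 = 1  t=0,i=0
  ... -> .   bit 0 = 0  t=0,i=4
  bits 01101010 = 106

106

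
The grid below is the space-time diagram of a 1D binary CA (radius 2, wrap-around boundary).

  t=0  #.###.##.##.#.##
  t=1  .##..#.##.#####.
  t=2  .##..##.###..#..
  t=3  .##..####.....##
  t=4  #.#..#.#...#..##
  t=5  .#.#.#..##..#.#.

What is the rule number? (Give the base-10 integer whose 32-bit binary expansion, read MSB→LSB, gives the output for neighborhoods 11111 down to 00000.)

  #####|.  b31=0 t=1,i=12
  ####.|#  b30=1 t=1,i=13
  ###.#|.  b29=0 t=0,i=0
  ###..|.  b28=0 t=1,i=14
  ##.##|#  b27=1 t=0,i=1
  ##.#.|#  b26=1 t=0,i=11
  ##..#|.  b25=0 t=1,i=3
  ##...|.  b24=0 t=3,i=9
  #.###|#  b23=1 t=0,i=2
  #.##.|.  b22=0 t=0,i=6
  #.#.#|#  b21=1 t=0,i=12
  #.#..|.  b20=0 t=4,i=2
  #..##|.  b19=0 t=1,i=0
  #..#.|.  b18=0 t=1,i=4
  #...#|#  b17=1 t=2,i=15
  #....|.  b16=0 t=3,i=10
  .####|.  b15=0 t=1,i=11
  .###.|.  b14=0 t=0,i=3
  .##.#|#  b13=1 t=0,i=7
  .##..|#  b12=1 t=1,i=2
  .#.##|#  b11=1 t=0,i=13
  .#.#.|.  b10=0 t=4,i=6
  .#..#|#  b9=1 t=4,i=3
  .#...|#  b8=1 t=2,i=14
  ..###|#  b7=1 t=3,i=5
  ..##.|#  b6=1 t=1,i=1
  ..#.#|#  b5=1 t=1,i=5
  ..#..|.  b4=0 t=2,i=13
  ...##|.  b3=0 t=2,i=0
  ...#.|.  b2=0 t=4,i=10
  ....#|.  b1=0 t=3,i=12
  .....|#  b0=1 t=3,i=11
  bits 01001100101000100011101111100001 = 1285700577

1285700577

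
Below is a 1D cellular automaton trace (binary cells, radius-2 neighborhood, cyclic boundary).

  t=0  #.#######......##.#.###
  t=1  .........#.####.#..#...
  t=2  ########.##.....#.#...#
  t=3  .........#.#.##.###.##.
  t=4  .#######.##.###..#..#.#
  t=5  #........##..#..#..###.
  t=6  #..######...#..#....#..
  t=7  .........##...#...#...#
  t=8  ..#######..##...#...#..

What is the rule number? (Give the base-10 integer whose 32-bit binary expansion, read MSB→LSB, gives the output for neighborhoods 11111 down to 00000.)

22441003

  ##### -> .   bit 31 = 0  t=0,i=4
  ####. -> .   bit 30 = 0  t=0,i=7
  ###.# -> .   bit 29 = 0  t=0,i=0
  ###.. -> .   bit 28 = 0  t=0,i=8
  ##.## -> .   bit 27 = 0  t=0,i=1
  ##.#. -> .   bit 26 = 0  t=0,i=17
  ##..# -> .   bit 25 = 0  t=4,i=15
  ##... -> #   bit 24 = 1  t=0,i=9
  #.### -> .   bit 23 = 0  t=0,i=2
  #.##. -> #   bit 22 = 1  t=2,i=9
  #.#.# -> .   bit 21 = 0  t=0,i=18
  #.#.. -> #   bit 20 = 1  t=1,i=16
  #..## -> .   bit 19 = 0  t=5,i=18
  #..#. -> #   bit 18 = 1  t=1,i=18
  #...# -> #   bit 17 = 1  t=2,i=20
  #.... -> .   bit 16 = 0  t=0,i=10
  .#### -> .   bit 15 = 0  t=0,i=3
  .###. -> #   bit 14 = 1  t=3,i=17
  .##.# -> #   bit 13 = 1  t=0,i=16
  .##.. -> .   bit 12 = 0  t=2,i=10
  .#.## -> #   bit 11 = 1  t=0,i=19
  .#.#. -> #   bit 10 = 1  t=2,i=17
  .#..# -> .   bit 9 = 0  t=1,i=17
  .#... -> .   bit 8 = 0  t=1,i=20
  ..### -> .   bit 7 = 0  t=2,i=22
  ..##. -> .   bit 6 = 0  t=0,i=15
  ..#.# -> #   bit 5 = 1  t=1,i=9
  ..#.. -> .   bit 4 = 0  t=1,i=19
  ...## -> #   bit 3 = 1  t=0,i=14
  ...#. -> .   bit 2 = 0  t=1,i=8
  ....# -> #   bit 1 = 1  t=0,i=13
  ..... -> #   bit 0 = 1  t=0,i=11
  bits 00000001010101100110110000101011 = 22441003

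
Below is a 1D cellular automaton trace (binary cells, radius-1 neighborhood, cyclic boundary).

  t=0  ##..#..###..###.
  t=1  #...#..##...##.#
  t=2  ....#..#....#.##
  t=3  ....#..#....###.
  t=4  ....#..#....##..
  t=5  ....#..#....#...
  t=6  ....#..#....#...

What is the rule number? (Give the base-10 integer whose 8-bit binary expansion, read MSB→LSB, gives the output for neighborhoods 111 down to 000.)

172

  nb ###: next=#  (t=0,i=8, bit7=1)
  nb ##.: next=.  (t=0,i=1, bit6=0)
  nb #.#: next=#  (t=0,i=15, bit5=1)
  nb #..: next=.  (t=0,i=2, bit4=0)
  nb .##: next=#  (t=0,i=0, bit3=1)
  nb .#.: next=#  (t=0,i=4, bit2=1)
  nb ..#: next=.  (t=0,i=3, bit1=0)
  nb ...: next=.  (t=1,i=2, bit0=0)
  bits 10101100 = 172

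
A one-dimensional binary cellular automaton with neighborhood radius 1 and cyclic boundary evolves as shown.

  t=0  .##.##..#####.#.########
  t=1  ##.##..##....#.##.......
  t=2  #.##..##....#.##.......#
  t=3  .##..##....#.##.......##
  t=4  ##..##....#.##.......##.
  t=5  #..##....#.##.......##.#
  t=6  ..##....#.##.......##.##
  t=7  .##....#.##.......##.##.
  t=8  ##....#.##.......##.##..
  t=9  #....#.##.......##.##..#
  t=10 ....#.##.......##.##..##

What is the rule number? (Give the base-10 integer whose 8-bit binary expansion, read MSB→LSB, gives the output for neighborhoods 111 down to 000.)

  ###|.  b7=0 t=0,i=9
  ##.|.  b6=0 t=0,i=2
  #.#|#  b5=1 t=0,i=0
  #..|.  b4=0 t=0,i=6
  .##|#  b3=1 t=0,i=1
  .#.|.  b2=0 t=0,i=14
  ..#|#  b1=1 t=0,i=7
  ...|.  b0=0 t=1,i=10
  bits 00101010 = 42

42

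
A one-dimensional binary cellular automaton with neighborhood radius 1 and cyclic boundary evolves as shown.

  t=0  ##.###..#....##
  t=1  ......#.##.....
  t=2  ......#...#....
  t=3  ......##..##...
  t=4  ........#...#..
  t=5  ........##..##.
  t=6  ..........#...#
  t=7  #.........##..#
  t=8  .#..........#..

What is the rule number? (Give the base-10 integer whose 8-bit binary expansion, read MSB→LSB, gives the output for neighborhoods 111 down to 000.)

  ###|.  b7=0 t=0,i=0
  ##.|.  b6=0 t=0,i=1
  #.#|.  b5=0 t=0,i=2
  #..|#  b4=1 t=0,i=6
  .##|.  b3=0 t=0,i=3
  .#.|#  b2=1 t=0,i=8
  ..#|.  b1=0 t=0,i=7
  ...|.  b0=0 t=0,i=10
  bits 00010100 = 20

20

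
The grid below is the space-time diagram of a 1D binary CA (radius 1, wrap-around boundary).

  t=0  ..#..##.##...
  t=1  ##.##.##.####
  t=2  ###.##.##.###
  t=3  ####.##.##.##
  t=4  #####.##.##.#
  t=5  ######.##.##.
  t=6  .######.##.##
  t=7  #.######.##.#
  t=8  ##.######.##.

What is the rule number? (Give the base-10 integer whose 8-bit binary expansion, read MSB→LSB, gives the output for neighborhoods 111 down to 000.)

243

  ### -> #   bit 7 = 1  t=1,i=0
  ##. -> #   bit 6 = 1  t=0,i=6
  #.# -> #   bit 5 = 1  t=0,i=7
  #.. -> #   bit 4 = 1  t=0,i=3
  .## -> .   bit 3 = 0  t=0,i=5
  .#. -> .   bit 2 = 0  t=0,i=2
  ..# -> #   bit 1 = 1  t=0,i=1
  ... -> #   bit 0 = 1  t=0,i=0
  bits 11110011 = 243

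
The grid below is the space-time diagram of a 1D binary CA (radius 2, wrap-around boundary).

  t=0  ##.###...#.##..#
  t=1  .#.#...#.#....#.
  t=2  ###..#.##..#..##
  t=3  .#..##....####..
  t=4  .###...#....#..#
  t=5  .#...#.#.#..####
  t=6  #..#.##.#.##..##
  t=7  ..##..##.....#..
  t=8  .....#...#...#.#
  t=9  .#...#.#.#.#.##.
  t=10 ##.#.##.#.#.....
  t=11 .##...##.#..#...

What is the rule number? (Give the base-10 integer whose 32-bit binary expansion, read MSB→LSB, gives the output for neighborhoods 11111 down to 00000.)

  ##### -> .   bit 31 = 0  t=2,i=0
  ####. -> #   bit 30 = 1  t=2,i=1
  ###.# -> #   bit 29 = 1  t=0,i=1
  ###.. -> .   bit 28 = 0  t=0,i=5
  ##.## -> .   bit 27 = 0  t=0,i=2
  ##.#. -> #   bit 26 = 1  t=5,i=0
  ##..# -> .   bit 25 = 0  t=0,i=13
  ##... -> .   bit 24 = 0  t=0,i=6
  #.### -> #   bit 23 = 1  t=0,i=3
  #.##. -> .   bit 22 = 0  t=0,i=11
  #.#.# -> .   bit 21 = 0  t=5,i=7
  #.#.. -> .   bit 20 = 0  t=1,i=3
  #..## -> #   bit 19 = 1  t=0,i=14
  #..#. -> #   bit 18 = 1  t=1,i=0
  #...# -> #   bit 17 = 1  t=0,i=7
  #.... -> #   bit 16 = 1  t=1,i=11
  .#### -> .   bit 15 = 0  t=2,i=15
  .###. -> .   bit 14 = 0  t=0,i=0
  .##.# -> #   bit 13 = 1  t=6,i=6
  .##.. -> .   bit 12 = 0  t=0,i=12
  .#.## -> .   bit 11 = 0  t=0,i=10
  .#.#. -> #   bit 10 = 1  t=1,i=2
  .#..# -> #   bit 9 = 1  t=1,i=15
  .#... -> .   bit 8 = 0  t=1,i=4
  ..### -> .   bit 7 = 0  t=0,i=15
  ..##. -> .   bit 6 = 0  t=3,i=4
  ..#.# -> #   bit 5 = 1  t=0,i=9
  ..#.. -> #   bit 4 = 1  t=1,i=14
  ...## -> .   bit 3 = 0  t=3,i=9
  ...#. -> .   bit 2 = 0  t=0,i=8
  ....# -> .   bit 1 = 0  t=1,i=12
  ..... -> .   bit 0 = 0  t=7,i=10
  bits 01100100100011110010011000110000 = 1687103024

1687103024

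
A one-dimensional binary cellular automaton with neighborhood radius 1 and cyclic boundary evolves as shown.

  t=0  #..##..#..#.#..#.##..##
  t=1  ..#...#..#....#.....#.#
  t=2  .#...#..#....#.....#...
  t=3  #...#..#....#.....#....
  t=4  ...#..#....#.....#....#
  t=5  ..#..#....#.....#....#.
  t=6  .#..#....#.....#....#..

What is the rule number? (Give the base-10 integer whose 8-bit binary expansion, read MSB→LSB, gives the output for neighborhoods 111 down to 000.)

  ### -> #   bit 7 = 1  t=0,i=22
  ##. -> .   bit 6 = 0  t=0,i=0
  #.# -> .   bit 5 = 0  t=0,i=11
  #.. -> .   bit 4 = 0  t=0,i=1
  .## -> .   bit 3 = 0  t=0,i=3
  .#. -> .   bit 2 = 0  t=0,i=7
  ..# -> #   bit 1 = 1  t=0,i=2
  ... -> .   bit 0 = 0  t=1,i=4
  bits 10000010 = 130

130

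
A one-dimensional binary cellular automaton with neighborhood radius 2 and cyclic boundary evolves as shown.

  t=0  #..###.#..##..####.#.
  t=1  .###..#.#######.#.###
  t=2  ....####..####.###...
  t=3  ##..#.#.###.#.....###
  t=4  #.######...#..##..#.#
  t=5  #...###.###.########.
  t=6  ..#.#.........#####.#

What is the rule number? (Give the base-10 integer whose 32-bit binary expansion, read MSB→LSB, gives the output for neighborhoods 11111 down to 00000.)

3341762277

  [31] ##### => #  t=1,i=10
  [30] ####. => #  t=0,i=16
  [29] ###.# => .  t=0,i=5
  [28] ###.. => .  t=1,i=3
  [27] ##.## => .  t=1,i=0
  [26] ##.#. => #  t=0,i=6
  [25] ##..# => #  t=0,i=12
  [24] ##... => #  t=2,i=18
  [23] #.### => .  t=1,i=1
  [22] #.##. => .  t=4,i=20
  [21] #.#.# => #  t=0,i=19
  [20] #.#.. => .  t=0,i=0
  [19] #..## => #  t=0,i=2
  [18] #..#. => #  t=1,i=5
  [17] #...# => #  t=4,i=9
  [16] #.... => #  t=2,i=19
  [15] .#### => .  t=0,i=15
  [14] .###. => .  t=0,i=4
  [13] .##.# => #  t=4,i=0
  [12] .##.. => #  t=0,i=11
  [11] .#.## => #  t=1,i=7
  [10] .#.#. => #  t=0,i=20
  [9] .#..# => #  t=0,i=1
  [8] .#... => .  t=3,i=13
  [7] ..### => #  t=0,i=3
  [6] ..##. => #  t=0,i=10
  [5] ..#.# => #  t=1,i=6
  [4] ..#.. => .  t=4,i=11
  [3] ...## => .  t=2,i=3
  [2] ...#. => #  t=4,i=10
  [1] ....# => .  t=2,i=2
  [0] ..... => #  t=2,i=0
  bits 11000111001011110011111011100101 = 3341762277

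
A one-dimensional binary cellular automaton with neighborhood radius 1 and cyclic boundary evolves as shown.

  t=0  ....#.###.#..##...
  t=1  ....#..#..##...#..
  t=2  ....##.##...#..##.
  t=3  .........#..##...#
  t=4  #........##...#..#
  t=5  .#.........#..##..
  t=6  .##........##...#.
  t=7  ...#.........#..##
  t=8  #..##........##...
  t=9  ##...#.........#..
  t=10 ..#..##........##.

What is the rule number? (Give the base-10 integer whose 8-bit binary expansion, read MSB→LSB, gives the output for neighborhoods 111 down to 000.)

  ### -> #   bit 7 = 1  t=0,i=7
  ##. -> .   bit 6 = 0  t=0,i=8
  #.# -> .   bit 5 = 0  t=0,i=5
  #.. -> #   bit 4 = 1  t=0,i=11
  .## -> .   bit 3 = 0  t=0,i=6
  .#. -> #   bit 2 = 1  t=0,i=4
  ..# -> .   bit 1 = 0  t=0,i=3
  ... -> .   bit 0 = 0  t=0,i=0
  bits 10010100 = 148

148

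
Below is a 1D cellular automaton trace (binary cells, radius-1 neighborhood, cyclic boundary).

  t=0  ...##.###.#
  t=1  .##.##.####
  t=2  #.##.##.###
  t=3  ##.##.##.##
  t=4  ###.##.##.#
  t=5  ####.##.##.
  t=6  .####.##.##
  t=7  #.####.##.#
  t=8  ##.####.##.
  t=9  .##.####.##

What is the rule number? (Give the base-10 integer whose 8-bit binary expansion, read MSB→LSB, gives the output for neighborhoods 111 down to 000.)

  [7] ### => #  t=0,i=7
  [6] ##. => #  t=0,i=4
  [5] #.# => #  t=0,i=5
  [4] #.. => .  t=0,i=0
  [3] .## => .  t=0,i=3
  [2] .#. => #  t=0,i=10
  [1] ..# => #  t=0,i=2
  [0] ... => #  t=0,i=1
  bits 11100111 = 231

231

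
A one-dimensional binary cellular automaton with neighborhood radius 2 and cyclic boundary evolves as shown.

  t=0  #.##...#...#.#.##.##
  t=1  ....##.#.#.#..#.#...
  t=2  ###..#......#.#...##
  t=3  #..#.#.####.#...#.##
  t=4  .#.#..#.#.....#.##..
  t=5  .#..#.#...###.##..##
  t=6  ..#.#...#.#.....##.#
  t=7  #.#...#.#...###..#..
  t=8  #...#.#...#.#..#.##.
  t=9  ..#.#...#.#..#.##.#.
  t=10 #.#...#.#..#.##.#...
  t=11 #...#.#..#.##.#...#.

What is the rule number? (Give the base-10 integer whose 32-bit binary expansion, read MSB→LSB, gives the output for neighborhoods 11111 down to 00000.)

  [31] ##### => #  t=2,i=0
  [30] ####. => .  t=2,i=1
  [29] ###.# => .  t=0,i=0
  [28] ###.. => .  t=2,i=2
  [27] ##.## => .  t=0,i=1
  [26] ##.#. => .  t=1,i=6
  [25] ##..# => #  t=2,i=3
  [24] ##... => #  t=0,i=4
  [23] #.### => .  t=0,i=18
  [22] #.##. => .  t=0,i=2
  [21] #.#.# => .  t=0,i=13
  [20] #.#.. => .  t=1,i=11
  [19] #..## => #  t=5,i=17
  [18] #..#. => .  t=1,i=13
  [17] #...# => #  t=0,i=5
  [16] #.... => #  t=1,i=18
  [15] .#### => #  t=2,i=19
  [14] .###. => .  t=0,i=19
  [13] .##.# => #  t=0,i=16
  [12] .##.. => .  t=0,i=3
  [11] .#.## => #  t=0,i=14
  [10] .#.#. => .  t=0,i=12
  [9] .#..# => #  t=1,i=12
  [8] .#... => .  t=0,i=8
  [7] ..### => #  t=2,i=18
  [6] ..##. => .  t=1,i=4
  [5] ..#.# => #  t=0,i=11
  [4] ..#.. => #  t=0,i=7
  [3] ...## => .  t=1,i=3
  [2] ...#. => .  t=0,i=6
  [1] ....# => #  t=1,i=2
  [0] ..... => #  t=1,i=0
  bits 10000011000010111010101010110011 = 2198579891

2198579891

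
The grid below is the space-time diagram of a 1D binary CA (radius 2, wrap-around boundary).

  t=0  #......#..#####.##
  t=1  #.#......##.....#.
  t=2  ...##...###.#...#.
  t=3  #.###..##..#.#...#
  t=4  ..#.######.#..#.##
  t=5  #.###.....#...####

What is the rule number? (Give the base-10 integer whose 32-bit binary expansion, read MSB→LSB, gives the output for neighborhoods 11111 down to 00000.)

  nb #####: next=.  (t=0,i=12, bit31=0)
  nb ####.: next=.  (t=0,i=13, bit30=0)
  nb ###.#: next=.  (t=0,i=14, bit29=0)
  nb ###..: next=#  (t=0,i=0, bit28=1)
  nb ##.##: next=.  (t=0,i=15, bit27=0)
  nb ##.#.: next=#  (t=2,i=11, bit26=1)
  nb ##..#: next=#  (t=3,i=5, bit25=1)
  nb ##...: next=.  (t=0,i=1, bit24=0)
  nb #.###: next=#  (t=0,i=16, bit23=1)
  nb #.##.: next=#  (t=4,i=16, bit22=1)
  nb #.#.#: next=.  (t=1,i=0, bit21=0)
  nb #.#..: next=.  (t=1,i=2, bit20=0)
  nb #..##: next=#  (t=0,i=9, bit19=1)
  nb #..#.: next=.  (t=3,i=10, bit18=0)
  nb #...#: next=.  (t=2,i=6, bit17=0)
  nb #....: next=#  (t=0,i=2, bit16=1)
  nb .####: next=.  (t=0,i=11, bit15=0)
  nb .###.: next=.  (t=0,i=17, bit14=0)
  nb .##.#: next=.  (t=3,i=0, bit13=0)
  nb .##..: next=#  (t=1,i=10, bit12=1)
  nb .#.##: next=#  (t=4,i=3, bit11=1)
  nb .#.#.: next=.  (t=1,i=1, bit10=0)
  nb .#..#: next=.  (t=0,i=8, bit9=0)
  nb .#...: next=#  (t=1,i=3, bit8=1)
  nb ..###: next=#  (t=0,i=10, bit7=1)
  nb ..##.: next=#  (t=1,i=9, bit6=1)
  nb ..#.#: next=#  (t=1,i=16, bit5=1)
  nb ..#..: next=.  (t=0,i=7, bit4=0)
  nb ...##: next=#  (t=1,i=8, bit3=1)
  nb ...#.: next=.  (t=0,i=6, bit2=0)
  nb ....#: next=.  (t=0,i=5, bit1=0)
  nb .....: next=.  (t=0,i=3, bit0=0)
  bits 00010110110010010001100111101000 = 382278120

382278120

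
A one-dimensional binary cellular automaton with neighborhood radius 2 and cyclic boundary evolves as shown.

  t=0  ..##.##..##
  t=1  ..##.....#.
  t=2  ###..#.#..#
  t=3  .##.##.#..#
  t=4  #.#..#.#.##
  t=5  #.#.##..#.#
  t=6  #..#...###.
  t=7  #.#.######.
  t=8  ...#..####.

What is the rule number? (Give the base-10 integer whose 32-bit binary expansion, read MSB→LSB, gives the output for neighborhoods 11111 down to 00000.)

4028066282

  nb #####: next=#  (t=7,i=6, bit31=1)
  nb ####.: next=#  (t=2,i=1, bit30=1)
  nb ###.#: next=#  (t=4,i=0, bit29=1)
  nb ###..: next=#  (t=2,i=2, bit28=1)
  nb ##.##: next=.  (t=0,i=4, bit27=0)
  nb ##.#.: next=.  (t=3,i=6, bit26=0)
  nb ##..#: next=.  (t=0,i=0, bit25=0)
  nb ##...: next=.  (t=1,i=4, bit24=0)
  nb #.###: next=.  (t=4,i=9, bit23=0)
  nb #.##.: next=.  (t=0,i=5, bit22=0)
  nb #.#.#: next=.  (t=4,i=7, bit21=0)
  nb #.#..: next=#  (t=2,i=7, bit20=1)
  nb #..##: next=.  (t=0,i=1, bit19=0)
  nb #..#.: next=#  (t=2,i=4, bit18=1)
  nb #...#: next=#  (t=1,i=0, bit17=1)
  nb #....: next=#  (t=1,i=5, bit16=1)
  nb .####: next=.  (t=2,i=0, bit15=0)
  nb .###.: next=#  (t=4,i=10, bit14=1)
  nb .##.#: next=#  (t=0,i=3, bit13=1)
  nb .##..: next=.  (t=0,i=6, bit12=0)
  nb .#.##: next=#  (t=3,i=0, bit11=1)
  nb .#.#.: next=.  (t=2,i=6, bit10=0)
  nb .#..#: next=.  (t=2,i=8, bit9=0)
  nb .#...: next=#  (t=1,i=10, bit8=1)
  nb ..###: next=#  (t=2,i=10, bit7=1)
  nb ..##.: next=#  (t=0,i=2, bit6=1)
  nb ..#.#: next=#  (t=2,i=5, bit5=1)
  nb ..#..: next=.  (t=1,i=9, bit4=0)
  nb ...##: next=#  (t=1,i=1, bit3=1)
  nb ...#.: next=.  (t=1,i=8, bit2=0)
  nb ....#: next=#  (t=1,i=7, bit1=1)
  nb .....: next=.  (t=1,i=6, bit0=0)
  bits 11110000000101110110100111101010 = 4028066282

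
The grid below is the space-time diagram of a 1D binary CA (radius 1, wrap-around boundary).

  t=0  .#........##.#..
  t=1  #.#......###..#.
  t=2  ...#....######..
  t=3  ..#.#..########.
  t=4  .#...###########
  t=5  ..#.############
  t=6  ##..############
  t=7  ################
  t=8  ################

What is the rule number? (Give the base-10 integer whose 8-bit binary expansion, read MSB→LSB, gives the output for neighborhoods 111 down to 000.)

  nb ###: next=#  (t=1,i=10, bit7=1)
  nb ##.: next=#  (t=0,i=11, bit6=1)
  nb #.#: next=.  (t=0,i=12, bit5=0)
  nb #..: next=#  (t=0,i=2, bit4=1)
  nb .##: next=#  (t=0,i=10, bit3=1)
  nb .#.: next=.  (t=0,i=1, bit2=0)
  nb ..#: next=#  (t=0,i=0, bit1=1)
  nb ...: next=.  (t=0,i=3, bit0=0)
  bits 11011010 = 218

218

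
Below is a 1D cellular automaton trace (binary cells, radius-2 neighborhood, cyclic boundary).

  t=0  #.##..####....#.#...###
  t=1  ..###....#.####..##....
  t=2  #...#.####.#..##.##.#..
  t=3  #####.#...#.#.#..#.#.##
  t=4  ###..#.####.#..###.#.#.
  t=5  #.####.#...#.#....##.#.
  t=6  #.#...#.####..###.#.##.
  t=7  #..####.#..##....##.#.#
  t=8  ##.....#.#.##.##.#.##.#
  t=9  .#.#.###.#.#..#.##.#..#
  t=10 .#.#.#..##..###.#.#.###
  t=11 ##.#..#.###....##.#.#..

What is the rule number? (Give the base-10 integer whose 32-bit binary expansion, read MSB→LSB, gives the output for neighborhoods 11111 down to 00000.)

  ##### -> #   bit 31 = 1  t=3,i=0
  ####. -> .   bit 30 = 0  t=0,i=8
  ###.# -> .   bit 29 = 0  t=0,i=0
  ###.. -> #   bit 28 = 1  t=0,i=9
  ##.## -> .   bit 27 = 0  t=0,i=1
  ##.#. -> #   bit 26 = 1  t=2,i=10
  ##..# -> #   bit 25 = 1  t=0,i=4
  ##... -> .   bit 24 = 0  t=0,i=10
  #.### -> #   bit 23 = 1  t=1,i=11
  #.##. -> #   bit 22 = 1  t=0,i=2
  #.#.# -> #   bit 21 = 1  t=3,i=12
  #.#.. -> .   bit 20 = 0  t=0,i=16
  #..## -> .   bit 19 = 0  t=0,i=5
  #..#. -> #   bit 18 = 1  t=2,i=22
  #...# -> #   bit 17 = 1  t=0,i=18
  #.... -> #   bit 16 = 1  t=0,i=11
  .#### -> .   bit 15 = 0  t=0,i=7
  .###. -> .   bit 14 = 0  t=1,i=3
  .##.# -> .   bit 13 = 0  t=2,i=15
  .##.. -> #   bit 12 = 1  t=0,i=3
  .#.## -> .   bit 11 = 0  t=1,i=10
  .#.#. -> .   bit 10 = 0  t=0,i=15
  .#..# -> #   bit 9 = 1  t=2,i=12
  .#... -> #   bit 8 = 1  t=0,i=17
  ..### -> .   bit 7 = 0  t=0,i=6
  ..##. -> #   bit 6 = 1  t=1,i=17
  ..#.# -> #   bit 5 = 1  t=0,i=14
  ..#.. -> #   bit 4 = 1  t=2,i=0
  ...## -> .   bit 3 = 0  t=0,i=19
  ...#. -> #   bit 2 = 1  t=0,i=13
  ....# -> #   bit 1 = 1  t=0,i=12
  ..... -> .   bit 0 = 0  t=1,i=21
  bits 10010110111001110001001101110110 = 2531726198

2531726198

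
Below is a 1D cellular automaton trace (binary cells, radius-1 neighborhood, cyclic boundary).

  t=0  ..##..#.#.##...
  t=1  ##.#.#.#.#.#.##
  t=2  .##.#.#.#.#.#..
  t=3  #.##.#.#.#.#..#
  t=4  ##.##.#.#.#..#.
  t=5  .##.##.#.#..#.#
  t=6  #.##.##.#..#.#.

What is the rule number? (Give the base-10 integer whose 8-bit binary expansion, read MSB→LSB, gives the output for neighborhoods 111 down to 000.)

99

  [7] ### => .  t=1,i=0
  [6] ##. => #  t=0,i=3
  [5] #.# => #  t=0,i=7
  [4] #.. => .  t=0,i=4
  [3] .## => .  t=0,i=2
  [2] .#. => .  t=0,i=6
  [1] ..# => #  t=0,i=1
  [0] ... => #  t=0,i=0
  bits 01100011 = 99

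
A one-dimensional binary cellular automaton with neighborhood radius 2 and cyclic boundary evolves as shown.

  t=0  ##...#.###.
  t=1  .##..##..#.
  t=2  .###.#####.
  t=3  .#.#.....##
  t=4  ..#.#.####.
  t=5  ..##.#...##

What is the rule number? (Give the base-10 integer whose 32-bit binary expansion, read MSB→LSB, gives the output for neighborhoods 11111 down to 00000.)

855907835

  #####|.  b31=0 t=2,i=7
  ####.|.  b30=0 t=2,i=8
  ###.#|#  b29=1 t=0,i=9
  ###..|#  b28=1 t=2,i=9
  ##.##|.  b27=0 t=0,i=10
  ##.#.|.  b26=0 t=3,i=0
  ##..#|#  b25=1 t=1,i=3
  ##...|#  b24=1 t=0,i=2
  #.###|.  b23=0 t=0,i=7
  #.##.|.  b22=0 t=0,i=0
  #.#.#|.  b21=0 t=3,i=1
  #.#..|.  b20=0 t=3,i=3
  #..##|.  b19=0 t=1,i=0
  #..#.|#  b18=1 t=1,i=8
  #...#|.  b17=0 t=0,i=3
  #....|.  b16=0 t=3,i=5
  .####|.  b15=0 t=2,i=6
  .###.|.  b14=0 t=0,i=8
  .##.#|.  b13=0 t=3,i=10
  .##..|#  b12=1 t=0,i=1
  .#.##|#  b11=1 t=0,i=6
  .#.#.|#  b10=1 t=3,i=2
  .#..#|.  b9=0 t=1,i=10
  .#...|#  b8=1 t=3,i=4
  ..###|#  b7=1 t=2,i=1
  ..##.|#  b6=1 t=1,i=1
  ..#.#|#  b5=1 t=0,i=5
  ..#..|#  b4=1 t=1,i=9
  ...##|#  b3=1 t=3,i=8
  ...#.|.  b2=0 t=0,i=4
  ....#|#  b1=1 t=3,i=7
  .....|#  b0=1 t=3,i=6
  bits 00110011000001000001110111111011 = 855907835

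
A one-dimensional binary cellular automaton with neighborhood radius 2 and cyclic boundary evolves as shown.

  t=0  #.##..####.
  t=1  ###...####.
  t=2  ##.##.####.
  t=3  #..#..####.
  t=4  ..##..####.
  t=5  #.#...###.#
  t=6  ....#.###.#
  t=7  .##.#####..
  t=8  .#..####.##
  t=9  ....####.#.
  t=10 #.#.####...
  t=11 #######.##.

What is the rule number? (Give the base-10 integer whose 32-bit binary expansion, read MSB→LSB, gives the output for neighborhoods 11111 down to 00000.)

  nb #####: next=#  (t=7,i=6, bit31=1)
  nb ####.: next=#  (t=0,i=8, bit30=1)
  nb ###.#: next=#  (t=0,i=9, bit29=1)
  nb ###..: next=.  (t=1,i=2, bit28=0)
  nb ##.##: next=.  (t=1,i=10, bit27=0)
  nb ##.#.: next=.  (t=0,i=10, bit26=0)
  nb ##..#: next=.  (t=0,i=4, bit25=0)
  nb ##...: next=#  (t=1,i=3, bit24=1)
  nb #.###: next=#  (t=1,i=0, bit23=1)
  nb #.##.: next=#  (t=0,i=2, bit22=1)
  nb #.#.#: next=#  (t=0,i=0, bit21=1)
  nb #.#..: next=.  (t=3,i=0, bit20=0)
  nb #..##: next=.  (t=0,i=5, bit19=0)
  nb #..#.: next=#  (t=3,i=2, bit18=1)
  nb #...#: next=#  (t=1,i=4, bit17=1)
  nb #....: next=#  (t=6,i=1, bit16=1)
  nb .####: next=#  (t=0,i=7, bit15=1)
  nb .###.: next=#  (t=1,i=1, bit14=1)
  nb .##.#: next=.  (t=2,i=1, bit13=0)
  nb .##..: next=.  (t=0,i=3, bit12=0)
  nb .#.##: next=#  (t=0,i=1, bit11=1)
  nb .#.#.: next=#  (t=10,i=1, bit10=1)
  nb .#..#: next=.  (t=3,i=1, bit9=0)
  nb .#...: next=.  (t=5,i=3, bit8=0)
  nb ..###: next=#  (t=0,i=6, bit7=1)
  nb ..##.: next=#  (t=4,i=2, bit6=1)
  nb ..#.#: next=#  (t=6,i=4, bit5=1)
  nb ..#..: next=#  (t=3,i=3, bit4=1)
  nb ...##: next=.  (t=1,i=5, bit3=0)
  nb ...#.: next=.  (t=6,i=3, bit2=0)
  nb ....#: next=#  (t=6,i=2, bit1=1)
  nb .....: next=.  (t=9,i=1, bit0=0)
  bits 11100001111001111100110011110010 = 3790064882

3790064882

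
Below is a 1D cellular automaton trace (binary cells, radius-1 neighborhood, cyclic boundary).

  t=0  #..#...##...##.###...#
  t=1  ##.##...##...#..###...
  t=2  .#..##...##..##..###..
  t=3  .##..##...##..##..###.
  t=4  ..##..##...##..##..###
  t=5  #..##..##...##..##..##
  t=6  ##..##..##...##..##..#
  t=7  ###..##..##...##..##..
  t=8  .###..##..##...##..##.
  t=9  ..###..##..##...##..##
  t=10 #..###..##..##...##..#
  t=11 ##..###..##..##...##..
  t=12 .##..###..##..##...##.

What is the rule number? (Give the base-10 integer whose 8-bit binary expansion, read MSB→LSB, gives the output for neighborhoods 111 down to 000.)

212

  ### -> #   bit 7 = 1  t=0,i=16
  ##. -> #   bit 6 = 1  t=0,i=0
  #.# -> .   bit 5 = 0  t=0,i=14
  #.. -> #   bit 4 = 1  t=0,i=1
  .## -> .   bit 3 = 0  t=0,i=7
  .#. -> #   bit 2 = 1  t=0,i=3
  ..# -> .   bit 1 = 0  t=0,i=2
  ... -> .   bit 0 = 0  t=0,i=5
  bits 11010100 = 212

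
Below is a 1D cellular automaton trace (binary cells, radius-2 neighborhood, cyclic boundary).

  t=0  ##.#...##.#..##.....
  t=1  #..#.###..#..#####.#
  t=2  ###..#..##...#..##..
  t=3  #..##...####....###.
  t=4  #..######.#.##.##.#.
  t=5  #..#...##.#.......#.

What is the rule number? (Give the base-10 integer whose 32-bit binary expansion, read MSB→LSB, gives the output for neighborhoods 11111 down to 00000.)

  ##### -> .   bit 31 = 0  t=1,i=15
  ####. -> #   bit 30 = 1  t=1,i=16
  ###.# -> #   bit 29 = 1  t=1,i=17
  ###.. -> .   bit 28 = 0  t=1,i=7
  ##.## -> .   bit 27 = 0  t=1,i=18
  ##.#. -> .   bit 26 = 0  t=0,i=2
  ##..# -> #   bit 25 = 1  t=1,i=1
  ##... -> #   bit 24 = 1  t=0,i=15
  #.### -> #   bit 23 = 1  t=1,i=5
  #.##. -> .   bit 22 = 0  t=1,i=19
  #.#.# -> #   bit 21 = 1  t=4,i=10
  #.#.. -> #   bit 20 = 1  t=0,i=3
  #..## -> .   bit 19 = 0  t=0,i=12
  #..#. -> #   bit 18 = 1  t=1,i=2
  #...# -> #   bit 17 = 1  t=0,i=5
  #.... -> #   bit 16 = 1  t=0,i=16
  .#### -> .   bit 15 = 0  t=1,i=14
  .###. -> .   bit 14 = 0  t=1,i=6
  .##.# -> .   bit 13 = 0  t=0,i=1
  .##.. -> #   bit 12 = 1  t=0,i=14
  .#.## -> .   bit 11 = 0  t=1,i=4
  .#.#. -> .   bit 10 = 0  t=4,i=19
  .#..# -> .   bit 9 = 0  t=0,i=11
  .#... -> .   bit 8 = 0  t=0,i=4
  ..### -> #   bit 7 = 1  t=1,i=13
  ..##. -> #   bit 6 = 1  t=0,i=0
  ..#.# -> .   bit 5 = 0  t=1,i=3
  ..#.. -> .   bit 4 = 0  t=1,i=10
  ...## -> #   bit 3 = 1  t=0,i=6
  ...#. -> .   bit 2 = 0  t=2,i=12
  ....# -> .   bit 1 = 0  t=0,i=18
  ..... -> #   bit 0 = 1  t=0,i=17
  bits 01100011101101110001000011001001 = 1672941769

1672941769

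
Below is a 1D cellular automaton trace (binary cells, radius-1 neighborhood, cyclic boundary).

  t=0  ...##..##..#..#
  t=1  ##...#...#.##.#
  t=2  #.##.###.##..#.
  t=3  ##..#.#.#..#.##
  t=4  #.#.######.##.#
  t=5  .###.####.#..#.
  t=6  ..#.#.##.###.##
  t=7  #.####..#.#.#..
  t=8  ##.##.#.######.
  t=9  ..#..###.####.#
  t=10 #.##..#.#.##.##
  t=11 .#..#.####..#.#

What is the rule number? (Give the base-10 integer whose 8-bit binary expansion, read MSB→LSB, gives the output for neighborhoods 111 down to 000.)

  [7] ### => #  t=1,i=0
  [6] ##. => .  t=0,i=4
  [5] #.# => #  t=1,i=10
  [4] #.. => #  t=0,i=0
  [3] .## => .  t=0,i=3
  [2] .#. => #  t=0,i=11
  [1] ..# => .  t=0,i=2
  [0] ... => #  t=0,i=1
  bits 10110101 = 181

181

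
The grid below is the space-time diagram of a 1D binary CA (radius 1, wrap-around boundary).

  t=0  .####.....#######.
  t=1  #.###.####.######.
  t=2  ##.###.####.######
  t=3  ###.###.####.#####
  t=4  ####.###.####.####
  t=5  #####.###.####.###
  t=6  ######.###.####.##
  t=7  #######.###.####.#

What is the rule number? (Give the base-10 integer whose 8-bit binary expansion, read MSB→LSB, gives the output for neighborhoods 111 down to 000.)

  [7] ### => #  t=0,i=2
  [6] ##. => #  t=0,i=4
  [5] #.# => #  t=1,i=1
  [4] #.. => .  t=0,i=5
  [3] .## => .  t=0,i=1
  [2] .#. => #  t=1,i=0
  [1] ..# => #  t=0,i=0
  [0] ... => #  t=0,i=6
  bits 11100111 = 231

231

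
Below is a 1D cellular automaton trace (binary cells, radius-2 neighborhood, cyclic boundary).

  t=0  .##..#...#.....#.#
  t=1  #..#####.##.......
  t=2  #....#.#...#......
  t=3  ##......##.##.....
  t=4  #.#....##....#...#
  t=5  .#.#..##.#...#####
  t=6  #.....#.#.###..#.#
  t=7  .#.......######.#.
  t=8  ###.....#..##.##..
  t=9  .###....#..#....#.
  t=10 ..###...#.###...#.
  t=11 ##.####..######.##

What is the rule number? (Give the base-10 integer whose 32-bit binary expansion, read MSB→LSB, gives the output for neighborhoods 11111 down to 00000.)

3079031128

  ##### -> #   bit 31 = 1  t=1,i=5
  ####. -> .   bit 30 = 0  t=1,i=6
  ###.# -> #   bit 29 = 1  t=1,i=7
  ###.. -> #   bit 28 = 1  t=6,i=12
  ##.## -> .   bit 27 = 0  t=1,i=8
  ##.#. -> #   bit 26 = 1  t=4,i=1
  ##..# -> #   bit 25 = 1  t=0,i=3
  ##... -> #   bit 24 = 1  t=1,i=11
  #.### -> #   bit 23 = 1  t=6,i=10
  #.##. -> .   bit 22 = 0  t=0,i=1
  #.#.# -> .   bit 21 = 0  t=0,i=17
  #.#.. -> .   bit 20 = 0  t=2,i=7
  #..## -> .   bit 19 = 0  t=1,i=2
  #..#. -> #   bit 18 = 1  t=0,i=4
  #...# -> #   bit 17 = 1  t=0,i=7
  #.... -> .   bit 16 = 0  t=0,i=11
  .#### -> .   bit 15 = 0  t=1,i=4
  .###. -> #   bit 14 = 1  t=6,i=11
  .##.# -> .   bit 13 = 0  t=3,i=9
  .##.. -> .   bit 12 = 0  t=0,i=2
  .#.## -> #   bit 11 = 1  t=0,i=0
  .#.#. -> .   bit 10 = 0  t=0,i=16
  .#..# -> .   bit 9 = 0  t=1,i=1
  .#... -> #   bit 8 = 1  t=0,i=6
  ..### -> .   bit 7 = 0  t=1,i=3
  ..##. -> #   bit 6 = 1  t=3,i=0
  ..#.# -> .   bit 5 = 0  t=0,i=15
  ..#.. -> #   bit 4 = 1  t=0,i=5
  ...## -> #   bit 3 = 1  t=3,i=7
  ...#. -> .   bit 2 = 0  t=0,i=8
  ....# -> .   bit 1 = 0  t=0,i=13
  ..... -> .   bit 0 = 0  t=0,i=12
  bits 10110111100001100100100101011000 = 3079031128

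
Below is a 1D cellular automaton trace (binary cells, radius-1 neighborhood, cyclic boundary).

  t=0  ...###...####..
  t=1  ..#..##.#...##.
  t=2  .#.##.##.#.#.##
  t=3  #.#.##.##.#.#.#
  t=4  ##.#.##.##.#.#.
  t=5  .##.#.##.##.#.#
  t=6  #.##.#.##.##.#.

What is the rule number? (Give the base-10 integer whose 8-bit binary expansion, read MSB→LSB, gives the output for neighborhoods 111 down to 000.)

114

  nb ###: next=.  (t=0,i=4, bit7=0)
  nb ##.: next=#  (t=0,i=5, bit6=1)
  nb #.#: next=#  (t=1,i=7, bit5=1)
  nb #..: next=#  (t=0,i=6, bit4=1)
  nb .##: next=.  (t=0,i=3, bit3=0)
  nb .#.: next=.  (t=1,i=2, bit2=0)
  nb ..#: next=#  (t=0,i=2, bit1=1)
  nb ...: next=.  (t=0,i=0, bit0=0)
  bits 01110010 = 114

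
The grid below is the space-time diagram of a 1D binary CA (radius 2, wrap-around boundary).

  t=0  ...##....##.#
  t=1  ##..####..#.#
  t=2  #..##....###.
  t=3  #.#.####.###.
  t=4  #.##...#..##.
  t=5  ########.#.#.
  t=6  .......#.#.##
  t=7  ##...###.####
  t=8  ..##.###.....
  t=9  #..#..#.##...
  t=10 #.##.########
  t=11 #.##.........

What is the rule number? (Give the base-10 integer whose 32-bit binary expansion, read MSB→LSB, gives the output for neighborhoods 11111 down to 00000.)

  #####|.  b31=0 t=5,i=2
  ####.|.  b30=0 t=1,i=6
  ###.#|#  b29=1 t=2,i=11
  ###..|.  b28=0 t=1,i=1
  ##.##|.  b27=0 t=3,i=8
  ##.#.|.  b26=0 t=0,i=11
  ##..#|.  b25=0 t=1,i=2
  ##...|#  b24=1 t=0,i=5
  #.###|.  b23=0 t=1,i=12
  #.##.|#  b22=1 t=4,i=2
  #.#.#|#  b21=1 t=3,i=0
  #.#..|#  b20=1 t=0,i=12
  #..##|#  b19=1 t=1,i=3
  #..#.|#  b18=1 t=1,i=9
  #...#|#  b17=1 t=0,i=1
  #....|#  b16=1 t=0,i=6
  .####|.  b15=0 t=1,i=5
  .###.|#  b14=1 t=1,i=0
  .##.#|#  b13=1 t=0,i=10
  .##..|#  b12=1 t=0,i=4
  .#.##|#  b11=1 t=1,i=11
  .#.#.|.  b10=0 t=3,i=1
  .#..#|.  b9=0 t=2,i=1
  .#...|#  b8=1 t=0,i=0
  ..###|#  b7=1 t=1,i=4
  ..##.|.  b6=0 t=0,i=3
  ..#.#|#  b5=1 t=1,i=10
  ..#..|#  b4=1 t=4,i=7
  ...##|.  b3=0 t=0,i=2
  ...#.|#  b2=1 t=4,i=6
  ....#|#  b1=1 t=0,i=7
  .....|.  b0=0 t=6,i=2
  bits 00100001011111110111100110110110 = 562002358

562002358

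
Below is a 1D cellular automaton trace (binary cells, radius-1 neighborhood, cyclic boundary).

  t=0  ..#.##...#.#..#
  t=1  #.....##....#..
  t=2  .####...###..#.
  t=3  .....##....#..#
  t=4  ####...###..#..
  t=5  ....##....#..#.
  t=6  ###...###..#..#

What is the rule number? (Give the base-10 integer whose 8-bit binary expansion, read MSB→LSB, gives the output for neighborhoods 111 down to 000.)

17

  nb ###: next=.  (t=2,i=2, bit7=0)
  nb ##.: next=.  (t=0,i=5, bit6=0)
  nb #.#: next=.  (t=0,i=3, bit5=0)
  nb #..: next=#  (t=0,i=0, bit4=1)
  nb .##: next=.  (t=0,i=4, bit3=0)
  nb .#.: next=.  (t=0,i=2, bit2=0)
  nb ..#: next=.  (t=0,i=1, bit1=0)
  nb ...: next=#  (t=0,i=7, bit0=1)
  bits 00010001 = 17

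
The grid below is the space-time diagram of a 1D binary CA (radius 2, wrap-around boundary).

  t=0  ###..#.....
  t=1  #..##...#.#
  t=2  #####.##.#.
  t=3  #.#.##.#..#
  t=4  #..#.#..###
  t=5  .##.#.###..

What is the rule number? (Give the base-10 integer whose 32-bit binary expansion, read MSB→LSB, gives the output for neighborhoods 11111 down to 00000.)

  [31] ##### => #  t=2,i=2
  [30] ####. => .  t=2,i=3
  [29] ###.# => #  t=2,i=4
  [28] ###.. => .  t=0,i=2
  [27] ##.## => #  t=2,i=5
  [26] ##.#. => .  t=2,i=8
  [25] ##..# => #  t=0,i=3
  [24] ##... => .  t=1,i=5
  [23] #.### => #  t=2,i=0
  [22] #.##. => .  t=1,i=10
  [21] #.#.# => .  t=2,i=9
  [20] #.#.. => .  t=3,i=7
  [19] #..## => #  t=1,i=2
  [18] #..#. => #  t=0,i=4
  [17] #...# => #  t=1,i=6
  [16] #.... => .  t=0,i=7
  [15] .#### => .  t=2,i=1
  [14] .###. => .  t=0,i=1
  [13] .##.# => #  t=2,i=7
  [12] .##.. => #  t=1,i=0
  [11] .#.## => #  t=1,i=9
  [10] .#.#. => #  t=4,i=4
  [9] .#..# => #  t=3,i=8
  [8] .#... => .  t=0,i=6
  [7] ..### => #  t=0,i=0
  [6] ..##. => #  t=1,i=3
  [5] ..#.# => .  t=1,i=8
  [4] ..#.. => .  t=0,i=5
  [3] ...## => #  t=0,i=10
  [2] ...#. => #  t=1,i=7
  [1] ....# => .  t=0,i=9
  [0] ..... => #  t=0,i=8
  bits 10101010100011100011111011001101 = 2861448909

2861448909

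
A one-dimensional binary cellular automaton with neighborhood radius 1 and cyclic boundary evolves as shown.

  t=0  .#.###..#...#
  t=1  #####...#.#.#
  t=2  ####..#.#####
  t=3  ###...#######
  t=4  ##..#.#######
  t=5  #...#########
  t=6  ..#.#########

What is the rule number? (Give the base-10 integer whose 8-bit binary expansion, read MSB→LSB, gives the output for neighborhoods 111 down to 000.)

173

  ### -> #   bit 7 = 1  t=0,i=4
  ##. -> .   bit 6 = 0  t=0,i=5
  #.# -> #   bit 5 = 1  t=0,i=0
  #.. -> .   bit 4 = 0  t=0,i=6
  .## -> #   bit 3 = 1  t=0,i=3
  .#. -> #   bit 2 = 1  t=0,i=1
  ..# -> .   bit 1 = 0  t=0,i=7
  ... -> #   bit 0 = 1  t=0,i=10
  bits 10101101 = 173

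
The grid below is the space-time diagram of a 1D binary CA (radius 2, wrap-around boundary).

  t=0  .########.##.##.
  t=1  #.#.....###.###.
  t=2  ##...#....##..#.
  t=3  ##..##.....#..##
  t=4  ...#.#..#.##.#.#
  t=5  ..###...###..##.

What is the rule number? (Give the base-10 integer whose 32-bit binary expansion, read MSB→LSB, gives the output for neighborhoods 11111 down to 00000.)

  #####|.  b31=0 t=0,i=3
  ####.|.  b30=0 t=0,i=7
  ###.#|#  b29=1 t=0,i=8
  ###..|.  b28=0 t=3,i=1
  ##.##|#  b27=1 t=0,i=9
  ##.#.|.  b26=0 t=1,i=15
  ##..#|.  b25=0 t=0,i=15
  ##...|.  b24=0 t=2,i=2
  #.###|.  b23=0 t=1,i=12
  #.##.|#  b22=1 t=0,i=10
  #.#.#|#  b21=1 t=1,i=0
  #.#..|.  b20=0 t=1,i=2
  #..##|#  b19=1 t=0,i=0
  #..#.|.  b18=0 t=2,i=13
  #...#|.  b17=0 t=2,i=3
  #....|.  b16=0 t=1,i=4
  .####|#  b15=1 t=0,i=2
  .###.|.  b14=0 t=1,i=9
  .##.#|.  b13=0 t=0,i=11
  .##..|#  b12=1 t=0,i=14
  .#.##|#  b11=1 t=2,i=15
  .#.#.|#  b10=1 t=1,i=1
  .#..#|.  b9=0 t=3,i=12
  .#...|.  b8=0 t=1,i=3
  ..###|.  b7=0 t=0,i=1
  ..##.|.  b6=0 t=2,i=10
  ..#.#|#  b5=1 t=2,i=14
  ..#..|#  b4=1 t=2,i=5
  ...##|.  b3=0 t=1,i=7
  ...#.|#  b2=1 t=2,i=4
  ....#|.  b1=0 t=1,i=6
  .....|#  b0=1 t=1,i=5
  bits 00101000011010001001110000110101 = 677944373

677944373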